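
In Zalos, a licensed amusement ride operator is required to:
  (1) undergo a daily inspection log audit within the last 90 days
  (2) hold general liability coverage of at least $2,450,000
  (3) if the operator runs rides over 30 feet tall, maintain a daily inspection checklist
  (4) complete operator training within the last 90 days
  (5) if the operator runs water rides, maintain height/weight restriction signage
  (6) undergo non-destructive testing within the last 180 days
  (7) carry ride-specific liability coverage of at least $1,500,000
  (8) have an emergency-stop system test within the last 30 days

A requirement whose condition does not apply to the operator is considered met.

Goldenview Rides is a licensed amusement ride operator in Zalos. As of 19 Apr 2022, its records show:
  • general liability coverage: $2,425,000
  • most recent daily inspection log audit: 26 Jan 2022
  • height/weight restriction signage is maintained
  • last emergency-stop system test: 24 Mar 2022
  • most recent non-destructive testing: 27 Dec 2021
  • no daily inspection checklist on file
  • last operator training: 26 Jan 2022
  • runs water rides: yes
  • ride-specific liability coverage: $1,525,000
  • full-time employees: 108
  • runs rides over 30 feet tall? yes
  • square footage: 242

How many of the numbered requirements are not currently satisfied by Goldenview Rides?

1. daily inspection log audit 83 days ago vs limit 90 → met
2. general liability coverage $2,425,000 < $2,450,000 → not met
3. condition 'runs rides over 30 feet tall' holds; daily inspection checklist absent → not met
4. operator training 83 days ago vs limit 90 → met
5. condition 'runs water rides' holds; height/weight restriction signage present → met
6. non-destructive testing 113 days ago vs limit 180 → met
7. ride-specific liability coverage $1,525,000 ≥ $1,500,000 → met
8. emergency-stop system test 26 days ago vs limit 30 → met
Not met: 2 of 8

2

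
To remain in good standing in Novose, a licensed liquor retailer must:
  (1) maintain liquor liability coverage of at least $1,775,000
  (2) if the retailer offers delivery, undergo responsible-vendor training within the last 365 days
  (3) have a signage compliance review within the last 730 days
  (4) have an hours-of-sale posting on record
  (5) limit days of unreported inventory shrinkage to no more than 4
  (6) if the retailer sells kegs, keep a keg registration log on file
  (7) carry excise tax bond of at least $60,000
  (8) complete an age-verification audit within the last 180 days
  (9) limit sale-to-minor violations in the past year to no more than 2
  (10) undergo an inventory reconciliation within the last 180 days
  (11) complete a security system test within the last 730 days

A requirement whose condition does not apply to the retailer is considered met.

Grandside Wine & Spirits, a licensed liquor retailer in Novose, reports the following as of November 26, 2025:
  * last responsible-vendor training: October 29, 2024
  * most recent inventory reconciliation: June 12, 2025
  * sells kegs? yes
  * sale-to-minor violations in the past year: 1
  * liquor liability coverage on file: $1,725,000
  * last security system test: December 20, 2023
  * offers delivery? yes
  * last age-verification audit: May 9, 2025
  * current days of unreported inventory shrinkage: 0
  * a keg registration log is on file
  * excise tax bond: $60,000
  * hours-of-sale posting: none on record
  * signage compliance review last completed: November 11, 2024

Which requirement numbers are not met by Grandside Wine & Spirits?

1. liquor liability coverage $1,725,000 < $1,775,000 → not met
2. condition 'offers delivery' holds; responsible-vendor training 393 days ago vs limit 365 → not met
3. signage compliance review 380 days ago vs limit 730 → met
4. hours-of-sale posting absent → not met
5. days of unreported inventory shrinkage 0 ≤ 4 → met
6. condition 'sells kegs' holds; keg registration log present → met
7. excise tax bond $60,000 ≥ $60,000 → met
8. age-verification audit 201 days ago vs limit 180 → not met
9. sale-to-minor violations in the past year 1 ≤ 2 → met
10. inventory reconciliation 167 days ago vs limit 180 → met
11. security system test 707 days ago vs limit 730 → met
Not met: 1, 2, 4, 8

1, 2, 4, 8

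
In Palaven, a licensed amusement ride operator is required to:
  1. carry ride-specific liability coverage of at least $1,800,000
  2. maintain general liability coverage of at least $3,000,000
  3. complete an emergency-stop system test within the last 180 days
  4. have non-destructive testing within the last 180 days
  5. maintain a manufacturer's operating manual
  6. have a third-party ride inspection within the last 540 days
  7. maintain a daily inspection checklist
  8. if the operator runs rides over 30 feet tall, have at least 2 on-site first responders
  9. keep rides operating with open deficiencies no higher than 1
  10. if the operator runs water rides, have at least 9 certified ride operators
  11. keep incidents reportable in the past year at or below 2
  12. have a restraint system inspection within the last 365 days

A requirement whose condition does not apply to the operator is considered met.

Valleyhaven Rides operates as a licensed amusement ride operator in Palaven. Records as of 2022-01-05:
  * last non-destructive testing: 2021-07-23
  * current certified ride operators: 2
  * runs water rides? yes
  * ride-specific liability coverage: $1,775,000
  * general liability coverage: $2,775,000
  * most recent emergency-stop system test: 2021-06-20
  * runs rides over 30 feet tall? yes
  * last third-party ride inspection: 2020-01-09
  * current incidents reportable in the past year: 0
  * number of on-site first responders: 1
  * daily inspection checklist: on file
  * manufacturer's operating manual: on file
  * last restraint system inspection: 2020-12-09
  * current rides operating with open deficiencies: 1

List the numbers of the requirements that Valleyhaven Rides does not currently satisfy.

1, 2, 3, 6, 8, 10, 12

1. ride-specific liability coverage $1,775,000 < $1,800,000 → not met
2. general liability coverage $2,775,000 < $3,000,000 → not met
3. emergency-stop system test 199 days ago vs limit 180 → not met
4. non-destructive testing 166 days ago vs limit 180 → met
5. manufacturer's operating manual present → met
6. third-party ride inspection 727 days ago vs limit 540 → not met
7. daily inspection checklist present → met
8. condition 'runs rides over 30 feet tall' holds; on-site first responders 1 < 2 → not met
9. rides operating with open deficiencies 1 ≤ 1 → met
10. condition 'runs water rides' holds; certified ride operators 2 < 9 → not met
11. incidents reportable in the past year 0 ≤ 2 → met
12. restraint system inspection 392 days ago vs limit 365 → not met
Not met: 1, 2, 3, 6, 8, 10, 12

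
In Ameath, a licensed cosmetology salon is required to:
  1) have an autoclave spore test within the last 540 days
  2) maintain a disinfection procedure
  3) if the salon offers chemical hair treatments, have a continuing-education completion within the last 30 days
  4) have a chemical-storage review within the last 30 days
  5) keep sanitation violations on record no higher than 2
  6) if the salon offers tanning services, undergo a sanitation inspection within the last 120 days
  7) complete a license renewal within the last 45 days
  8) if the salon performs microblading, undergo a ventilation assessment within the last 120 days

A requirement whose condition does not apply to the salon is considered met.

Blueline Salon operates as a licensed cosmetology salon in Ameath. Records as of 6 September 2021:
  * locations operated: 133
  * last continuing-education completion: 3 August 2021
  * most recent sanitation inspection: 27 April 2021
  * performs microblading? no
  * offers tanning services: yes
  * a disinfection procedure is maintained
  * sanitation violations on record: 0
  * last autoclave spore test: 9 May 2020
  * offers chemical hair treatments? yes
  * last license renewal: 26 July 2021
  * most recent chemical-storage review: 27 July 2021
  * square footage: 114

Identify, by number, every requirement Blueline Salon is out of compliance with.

3, 4, 6

1. autoclave spore test 485 days ago vs limit 540 → met
2. disinfection procedure present → met
3. condition 'offers chemical hair treatments' holds; continuing-education completion 34 days ago vs limit 30 → not met
4. chemical-storage review 41 days ago vs limit 30 → not met
5. sanitation violations on record 0 ≤ 2 → met
6. condition 'offers tanning services' holds; sanitation inspection 132 days ago vs limit 120 → not met
7. license renewal 42 days ago vs limit 45 → met
8. condition 'performs microblading' does not hold → requirement n/a → met
Not met: 3, 4, 6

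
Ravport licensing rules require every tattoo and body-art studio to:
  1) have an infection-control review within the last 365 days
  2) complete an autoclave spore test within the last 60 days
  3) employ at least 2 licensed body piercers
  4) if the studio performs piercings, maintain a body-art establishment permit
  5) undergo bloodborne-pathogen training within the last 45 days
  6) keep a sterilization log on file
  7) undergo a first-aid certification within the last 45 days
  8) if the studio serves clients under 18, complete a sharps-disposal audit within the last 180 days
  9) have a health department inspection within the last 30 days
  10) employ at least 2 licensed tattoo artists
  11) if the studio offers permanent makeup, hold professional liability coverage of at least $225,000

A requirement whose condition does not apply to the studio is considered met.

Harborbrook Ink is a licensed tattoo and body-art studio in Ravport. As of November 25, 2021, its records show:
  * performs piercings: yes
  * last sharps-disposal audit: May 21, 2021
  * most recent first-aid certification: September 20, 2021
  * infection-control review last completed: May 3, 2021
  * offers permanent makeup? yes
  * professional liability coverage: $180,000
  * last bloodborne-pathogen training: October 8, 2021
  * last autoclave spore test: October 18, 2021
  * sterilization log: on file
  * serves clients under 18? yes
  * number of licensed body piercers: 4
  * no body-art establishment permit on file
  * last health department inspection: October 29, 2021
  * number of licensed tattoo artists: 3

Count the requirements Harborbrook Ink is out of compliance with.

1. infection-control review 206 days ago vs limit 365 → met
2. autoclave spore test 38 days ago vs limit 60 → met
3. licensed body piercers 4 ≥ 2 → met
4. condition 'performs piercings' holds; body-art establishment permit absent → not met
5. bloodborne-pathogen training 48 days ago vs limit 45 → not met
6. sterilization log present → met
7. first-aid certification 66 days ago vs limit 45 → not met
8. condition 'serves clients under 18' holds; sharps-disposal audit 188 days ago vs limit 180 → not met
9. health department inspection 27 days ago vs limit 30 → met
10. licensed tattoo artists 3 ≥ 2 → met
11. condition 'offers permanent makeup' holds; professional liability coverage $180,000 < $225,000 → not met
Not met: 5 of 11

5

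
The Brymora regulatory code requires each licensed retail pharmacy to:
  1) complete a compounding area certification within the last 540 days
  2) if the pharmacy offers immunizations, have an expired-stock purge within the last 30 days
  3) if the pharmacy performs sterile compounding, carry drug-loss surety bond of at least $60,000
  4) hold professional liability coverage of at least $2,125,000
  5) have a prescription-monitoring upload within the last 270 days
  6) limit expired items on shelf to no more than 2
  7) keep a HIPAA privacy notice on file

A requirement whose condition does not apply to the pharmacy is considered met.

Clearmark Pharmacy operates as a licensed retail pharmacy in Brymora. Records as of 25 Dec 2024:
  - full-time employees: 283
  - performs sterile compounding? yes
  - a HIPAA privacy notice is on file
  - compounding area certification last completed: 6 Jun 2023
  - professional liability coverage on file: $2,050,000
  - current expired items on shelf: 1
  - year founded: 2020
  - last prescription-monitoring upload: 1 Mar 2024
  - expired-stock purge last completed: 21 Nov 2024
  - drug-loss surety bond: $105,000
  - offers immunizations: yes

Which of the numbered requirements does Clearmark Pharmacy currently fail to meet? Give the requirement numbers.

1, 2, 4, 5

1. compounding area certification 568 days ago vs limit 540 → not met
2. condition 'offers immunizations' holds; expired-stock purge 34 days ago vs limit 30 → not met
3. condition 'performs sterile compounding' holds; drug-loss surety bond $105,000 ≥ $60,000 → met
4. professional liability coverage $2,050,000 < $2,125,000 → not met
5. prescription-monitoring upload 299 days ago vs limit 270 → not met
6. expired items on shelf 1 ≤ 2 → met
7. HIPAA privacy notice present → met
Not met: 1, 2, 4, 5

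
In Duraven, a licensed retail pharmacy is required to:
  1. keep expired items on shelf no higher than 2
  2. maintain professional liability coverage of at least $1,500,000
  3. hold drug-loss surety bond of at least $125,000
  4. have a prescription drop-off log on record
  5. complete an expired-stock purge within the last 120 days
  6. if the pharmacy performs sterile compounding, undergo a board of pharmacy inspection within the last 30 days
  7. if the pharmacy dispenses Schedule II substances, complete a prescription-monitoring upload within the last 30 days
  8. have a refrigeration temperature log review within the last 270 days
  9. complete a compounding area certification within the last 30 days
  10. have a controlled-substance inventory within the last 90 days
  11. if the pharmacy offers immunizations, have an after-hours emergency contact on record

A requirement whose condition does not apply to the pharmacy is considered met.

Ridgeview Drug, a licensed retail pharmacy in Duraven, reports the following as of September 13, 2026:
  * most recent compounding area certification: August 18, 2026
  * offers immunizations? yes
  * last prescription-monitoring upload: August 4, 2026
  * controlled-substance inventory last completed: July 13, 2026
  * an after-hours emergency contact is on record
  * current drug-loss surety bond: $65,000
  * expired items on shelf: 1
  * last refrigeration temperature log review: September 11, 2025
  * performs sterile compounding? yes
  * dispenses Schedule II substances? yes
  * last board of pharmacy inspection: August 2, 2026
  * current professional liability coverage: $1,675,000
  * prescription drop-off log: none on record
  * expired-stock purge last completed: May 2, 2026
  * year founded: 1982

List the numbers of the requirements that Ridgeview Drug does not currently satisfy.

1. expired items on shelf 1 ≤ 2 → met
2. professional liability coverage $1,675,000 ≥ $1,500,000 → met
3. drug-loss surety bond $65,000 < $125,000 → not met
4. prescription drop-off log absent → not met
5. expired-stock purge 134 days ago vs limit 120 → not met
6. condition 'performs sterile compounding' holds; board of pharmacy inspection 42 days ago vs limit 30 → not met
7. condition 'dispenses Schedule II substances' holds; prescription-monitoring upload 40 days ago vs limit 30 → not met
8. refrigeration temperature log review 367 days ago vs limit 270 → not met
9. compounding area certification 26 days ago vs limit 30 → met
10. controlled-substance inventory 62 days ago vs limit 90 → met
11. condition 'offers immunizations' holds; after-hours emergency contact present → met
Not met: 3, 4, 5, 6, 7, 8

3, 4, 5, 6, 7, 8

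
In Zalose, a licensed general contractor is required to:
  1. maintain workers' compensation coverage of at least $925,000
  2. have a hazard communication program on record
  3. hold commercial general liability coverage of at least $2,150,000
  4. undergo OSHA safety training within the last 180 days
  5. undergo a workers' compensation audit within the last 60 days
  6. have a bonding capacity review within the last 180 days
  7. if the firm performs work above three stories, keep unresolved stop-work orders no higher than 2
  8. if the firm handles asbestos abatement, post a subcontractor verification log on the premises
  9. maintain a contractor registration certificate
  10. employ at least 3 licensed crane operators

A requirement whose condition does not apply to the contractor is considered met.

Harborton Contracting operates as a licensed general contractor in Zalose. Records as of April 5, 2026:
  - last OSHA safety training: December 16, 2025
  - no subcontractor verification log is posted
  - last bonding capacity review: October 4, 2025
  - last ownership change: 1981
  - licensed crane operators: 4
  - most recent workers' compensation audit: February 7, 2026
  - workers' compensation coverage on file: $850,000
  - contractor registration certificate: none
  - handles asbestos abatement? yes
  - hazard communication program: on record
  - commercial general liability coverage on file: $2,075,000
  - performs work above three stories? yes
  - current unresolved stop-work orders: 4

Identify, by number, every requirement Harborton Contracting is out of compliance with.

1. workers' compensation coverage $850,000 < $925,000 → not met
2. hazard communication program present → met
3. commercial general liability coverage $2,075,000 < $2,150,000 → not met
4. OSHA safety training 110 days ago vs limit 180 → met
5. workers' compensation audit 57 days ago vs limit 60 → met
6. bonding capacity review 183 days ago vs limit 180 → not met
7. condition 'performs work above three stories' holds; unresolved stop-work orders 4 > 2 → not met
8. condition 'handles asbestos abatement' holds; subcontractor verification log absent → not met
9. contractor registration certificate absent → not met
10. licensed crane operators 4 ≥ 3 → met
Not met: 1, 3, 6, 7, 8, 9

1, 3, 6, 7, 8, 9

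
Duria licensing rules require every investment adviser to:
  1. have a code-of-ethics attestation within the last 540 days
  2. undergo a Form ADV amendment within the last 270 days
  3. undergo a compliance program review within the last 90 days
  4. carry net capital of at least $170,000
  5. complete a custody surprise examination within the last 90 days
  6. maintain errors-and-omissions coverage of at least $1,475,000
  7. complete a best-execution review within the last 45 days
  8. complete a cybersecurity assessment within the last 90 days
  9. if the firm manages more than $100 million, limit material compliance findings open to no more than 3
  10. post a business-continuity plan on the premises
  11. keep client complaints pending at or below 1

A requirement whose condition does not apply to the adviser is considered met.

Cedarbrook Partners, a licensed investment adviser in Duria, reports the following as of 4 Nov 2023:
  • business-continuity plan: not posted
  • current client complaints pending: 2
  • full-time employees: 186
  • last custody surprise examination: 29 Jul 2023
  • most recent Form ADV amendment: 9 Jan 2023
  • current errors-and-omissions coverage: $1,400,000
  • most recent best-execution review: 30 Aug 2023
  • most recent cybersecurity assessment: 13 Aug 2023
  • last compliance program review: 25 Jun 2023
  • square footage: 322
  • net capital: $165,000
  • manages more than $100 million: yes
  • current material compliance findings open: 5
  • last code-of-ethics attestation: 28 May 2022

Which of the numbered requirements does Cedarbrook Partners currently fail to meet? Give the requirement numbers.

2, 3, 4, 5, 6, 7, 9, 10, 11

1. code-of-ethics attestation 525 days ago vs limit 540 → met
2. Form ADV amendment 299 days ago vs limit 270 → not met
3. compliance program review 132 days ago vs limit 90 → not met
4. net capital $165,000 < $170,000 → not met
5. custody surprise examination 98 days ago vs limit 90 → not met
6. errors-and-omissions coverage $1,400,000 < $1,475,000 → not met
7. best-execution review 66 days ago vs limit 45 → not met
8. cybersecurity assessment 83 days ago vs limit 90 → met
9. condition 'manages more than $100 million' holds; material compliance findings open 5 > 3 → not met
10. business-continuity plan absent → not met
11. client complaints pending 2 > 1 → not met
Not met: 2, 3, 4, 5, 6, 7, 9, 10, 11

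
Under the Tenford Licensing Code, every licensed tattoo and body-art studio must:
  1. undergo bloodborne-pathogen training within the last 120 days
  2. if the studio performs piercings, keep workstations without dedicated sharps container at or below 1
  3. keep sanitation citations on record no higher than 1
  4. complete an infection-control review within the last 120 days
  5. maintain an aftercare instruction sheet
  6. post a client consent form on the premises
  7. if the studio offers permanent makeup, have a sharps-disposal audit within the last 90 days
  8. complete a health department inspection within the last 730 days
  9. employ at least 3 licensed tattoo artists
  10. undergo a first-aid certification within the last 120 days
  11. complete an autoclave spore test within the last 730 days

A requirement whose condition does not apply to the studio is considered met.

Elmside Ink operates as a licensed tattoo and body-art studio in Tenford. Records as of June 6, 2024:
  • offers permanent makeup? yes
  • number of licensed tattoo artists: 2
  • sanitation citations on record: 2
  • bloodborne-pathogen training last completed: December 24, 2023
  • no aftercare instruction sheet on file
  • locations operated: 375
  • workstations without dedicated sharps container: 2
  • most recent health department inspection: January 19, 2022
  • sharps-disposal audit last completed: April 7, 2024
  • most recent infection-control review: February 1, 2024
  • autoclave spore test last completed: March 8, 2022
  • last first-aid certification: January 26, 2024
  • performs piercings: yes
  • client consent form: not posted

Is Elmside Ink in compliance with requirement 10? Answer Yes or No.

No

10. first-aid certification 132 days ago vs limit 120 → not met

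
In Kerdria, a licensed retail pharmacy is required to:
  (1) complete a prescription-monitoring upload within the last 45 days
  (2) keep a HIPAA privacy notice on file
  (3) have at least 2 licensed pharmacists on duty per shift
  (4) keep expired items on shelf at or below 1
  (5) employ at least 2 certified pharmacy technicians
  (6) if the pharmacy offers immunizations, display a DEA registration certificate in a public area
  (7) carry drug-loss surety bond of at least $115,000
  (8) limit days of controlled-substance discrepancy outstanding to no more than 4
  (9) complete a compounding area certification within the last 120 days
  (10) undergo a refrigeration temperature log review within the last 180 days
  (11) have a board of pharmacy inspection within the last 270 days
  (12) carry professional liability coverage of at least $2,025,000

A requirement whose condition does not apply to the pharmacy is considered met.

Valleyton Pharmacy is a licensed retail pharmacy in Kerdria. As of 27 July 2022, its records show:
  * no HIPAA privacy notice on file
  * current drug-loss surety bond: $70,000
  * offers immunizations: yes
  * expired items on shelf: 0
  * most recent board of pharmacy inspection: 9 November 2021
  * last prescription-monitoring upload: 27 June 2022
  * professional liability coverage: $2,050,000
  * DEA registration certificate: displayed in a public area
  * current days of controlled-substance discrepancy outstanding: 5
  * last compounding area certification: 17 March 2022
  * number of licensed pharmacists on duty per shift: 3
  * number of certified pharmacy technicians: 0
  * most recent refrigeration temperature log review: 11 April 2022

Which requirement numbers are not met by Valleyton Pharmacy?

1. prescription-monitoring upload 30 days ago vs limit 45 → met
2. HIPAA privacy notice absent → not met
3. licensed pharmacists on duty per shift 3 ≥ 2 → met
4. expired items on shelf 0 ≤ 1 → met
5. certified pharmacy technicians 0 < 2 → not met
6. condition 'offers immunizations' holds; DEA registration certificate present → met
7. drug-loss surety bond $70,000 < $115,000 → not met
8. days of controlled-substance discrepancy outstanding 5 > 4 → not met
9. compounding area certification 132 days ago vs limit 120 → not met
10. refrigeration temperature log review 107 days ago vs limit 180 → met
11. board of pharmacy inspection 260 days ago vs limit 270 → met
12. professional liability coverage $2,050,000 ≥ $2,025,000 → met
Not met: 2, 5, 7, 8, 9

2, 5, 7, 8, 9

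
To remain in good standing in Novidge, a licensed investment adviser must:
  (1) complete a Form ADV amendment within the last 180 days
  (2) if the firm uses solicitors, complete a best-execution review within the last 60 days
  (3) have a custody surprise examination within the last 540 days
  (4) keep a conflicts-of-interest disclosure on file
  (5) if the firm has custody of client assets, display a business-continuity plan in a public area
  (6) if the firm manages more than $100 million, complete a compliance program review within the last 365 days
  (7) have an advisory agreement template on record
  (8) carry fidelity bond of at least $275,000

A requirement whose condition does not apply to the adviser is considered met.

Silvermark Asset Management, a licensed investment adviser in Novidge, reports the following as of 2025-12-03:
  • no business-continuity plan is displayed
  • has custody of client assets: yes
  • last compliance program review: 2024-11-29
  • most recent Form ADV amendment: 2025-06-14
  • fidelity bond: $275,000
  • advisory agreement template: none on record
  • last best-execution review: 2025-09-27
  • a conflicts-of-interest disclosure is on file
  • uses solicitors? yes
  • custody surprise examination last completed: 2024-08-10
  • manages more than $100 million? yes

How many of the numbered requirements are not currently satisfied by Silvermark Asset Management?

4

1. Form ADV amendment 172 days ago vs limit 180 → met
2. condition 'uses solicitors' holds; best-execution review 67 days ago vs limit 60 → not met
3. custody surprise examination 480 days ago vs limit 540 → met
4. conflicts-of-interest disclosure present → met
5. condition 'has custody of client assets' holds; business-continuity plan absent → not met
6. condition 'manages more than $100 million' holds; compliance program review 369 days ago vs limit 365 → not met
7. advisory agreement template absent → not met
8. fidelity bond $275,000 ≥ $275,000 → met
Not met: 4 of 8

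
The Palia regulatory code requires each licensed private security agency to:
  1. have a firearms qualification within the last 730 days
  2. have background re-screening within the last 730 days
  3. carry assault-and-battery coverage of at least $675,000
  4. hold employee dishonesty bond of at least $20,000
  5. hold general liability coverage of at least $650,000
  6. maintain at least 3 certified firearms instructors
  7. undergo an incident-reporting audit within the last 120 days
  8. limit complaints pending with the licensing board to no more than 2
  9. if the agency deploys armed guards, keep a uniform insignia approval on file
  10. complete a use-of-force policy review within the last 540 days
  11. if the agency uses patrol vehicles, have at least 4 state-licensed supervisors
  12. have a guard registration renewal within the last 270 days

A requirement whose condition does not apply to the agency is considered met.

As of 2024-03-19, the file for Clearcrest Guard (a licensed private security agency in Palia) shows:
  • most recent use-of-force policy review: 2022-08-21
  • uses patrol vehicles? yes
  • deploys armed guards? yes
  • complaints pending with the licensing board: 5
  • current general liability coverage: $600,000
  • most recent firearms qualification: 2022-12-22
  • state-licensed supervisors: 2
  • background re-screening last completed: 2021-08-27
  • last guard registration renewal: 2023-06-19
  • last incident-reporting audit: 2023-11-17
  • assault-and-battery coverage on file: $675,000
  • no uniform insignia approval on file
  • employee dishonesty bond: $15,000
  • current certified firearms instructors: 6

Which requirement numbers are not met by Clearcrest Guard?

2, 4, 5, 7, 8, 9, 10, 11, 12

1. firearms qualification 453 days ago vs limit 730 → met
2. background re-screening 935 days ago vs limit 730 → not met
3. assault-and-battery coverage $675,000 ≥ $675,000 → met
4. employee dishonesty bond $15,000 < $20,000 → not met
5. general liability coverage $600,000 < $650,000 → not met
6. certified firearms instructors 6 ≥ 3 → met
7. incident-reporting audit 123 days ago vs limit 120 → not met
8. complaints pending with the licensing board 5 > 2 → not met
9. condition 'deploys armed guards' holds; uniform insignia approval absent → not met
10. use-of-force policy review 576 days ago vs limit 540 → not met
11. condition 'uses patrol vehicles' holds; state-licensed supervisors 2 < 4 → not met
12. guard registration renewal 274 days ago vs limit 270 → not met
Not met: 2, 4, 5, 7, 8, 9, 10, 11, 12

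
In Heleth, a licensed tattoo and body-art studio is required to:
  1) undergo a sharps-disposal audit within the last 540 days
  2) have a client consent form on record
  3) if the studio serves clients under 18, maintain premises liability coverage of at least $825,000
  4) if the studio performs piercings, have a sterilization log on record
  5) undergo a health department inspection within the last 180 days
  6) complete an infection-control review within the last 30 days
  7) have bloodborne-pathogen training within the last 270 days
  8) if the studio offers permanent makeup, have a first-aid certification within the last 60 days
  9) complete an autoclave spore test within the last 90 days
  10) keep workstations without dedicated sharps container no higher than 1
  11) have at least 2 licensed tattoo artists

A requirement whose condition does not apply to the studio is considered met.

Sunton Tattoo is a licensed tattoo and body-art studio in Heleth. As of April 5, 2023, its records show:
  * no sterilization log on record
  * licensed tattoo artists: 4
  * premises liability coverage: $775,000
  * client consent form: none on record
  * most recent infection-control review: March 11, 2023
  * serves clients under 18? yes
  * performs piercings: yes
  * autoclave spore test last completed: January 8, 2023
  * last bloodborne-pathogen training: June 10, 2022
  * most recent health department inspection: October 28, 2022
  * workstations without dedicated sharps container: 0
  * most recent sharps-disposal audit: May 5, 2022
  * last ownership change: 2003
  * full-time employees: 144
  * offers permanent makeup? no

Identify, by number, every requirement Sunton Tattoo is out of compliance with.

1. sharps-disposal audit 335 days ago vs limit 540 → met
2. client consent form absent → not met
3. condition 'serves clients under 18' holds; premises liability coverage $775,000 < $825,000 → not met
4. condition 'performs piercings' holds; sterilization log absent → not met
5. health department inspection 159 days ago vs limit 180 → met
6. infection-control review 25 days ago vs limit 30 → met
7. bloodborne-pathogen training 299 days ago vs limit 270 → not met
8. condition 'offers permanent makeup' does not hold → requirement n/a → met
9. autoclave spore test 87 days ago vs limit 90 → met
10. workstations without dedicated sharps container 0 ≤ 1 → met
11. licensed tattoo artists 4 ≥ 2 → met
Not met: 2, 3, 4, 7

2, 3, 4, 7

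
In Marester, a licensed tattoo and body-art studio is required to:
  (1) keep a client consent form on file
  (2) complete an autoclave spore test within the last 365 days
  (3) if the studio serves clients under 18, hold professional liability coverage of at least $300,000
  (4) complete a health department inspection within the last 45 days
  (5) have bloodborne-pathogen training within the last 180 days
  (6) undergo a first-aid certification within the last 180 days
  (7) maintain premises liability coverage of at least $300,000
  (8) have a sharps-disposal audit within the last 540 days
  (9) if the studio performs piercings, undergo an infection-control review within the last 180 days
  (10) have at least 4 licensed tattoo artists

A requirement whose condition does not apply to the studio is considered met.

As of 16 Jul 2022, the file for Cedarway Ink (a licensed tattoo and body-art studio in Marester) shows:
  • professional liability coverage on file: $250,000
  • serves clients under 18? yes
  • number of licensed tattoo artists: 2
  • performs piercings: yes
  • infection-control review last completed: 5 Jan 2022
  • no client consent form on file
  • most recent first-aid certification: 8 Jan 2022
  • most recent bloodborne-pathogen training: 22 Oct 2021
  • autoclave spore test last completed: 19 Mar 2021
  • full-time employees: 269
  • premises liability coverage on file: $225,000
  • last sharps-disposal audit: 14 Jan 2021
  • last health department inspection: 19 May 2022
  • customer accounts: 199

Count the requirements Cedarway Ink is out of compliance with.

1. client consent form absent → not met
2. autoclave spore test 484 days ago vs limit 365 → not met
3. condition 'serves clients under 18' holds; professional liability coverage $250,000 < $300,000 → not met
4. health department inspection 58 days ago vs limit 45 → not met
5. bloodborne-pathogen training 267 days ago vs limit 180 → not met
6. first-aid certification 189 days ago vs limit 180 → not met
7. premises liability coverage $225,000 < $300,000 → not met
8. sharps-disposal audit 548 days ago vs limit 540 → not met
9. condition 'performs piercings' holds; infection-control review 192 days ago vs limit 180 → not met
10. licensed tattoo artists 2 < 4 → not met
Not met: 10 of 10

10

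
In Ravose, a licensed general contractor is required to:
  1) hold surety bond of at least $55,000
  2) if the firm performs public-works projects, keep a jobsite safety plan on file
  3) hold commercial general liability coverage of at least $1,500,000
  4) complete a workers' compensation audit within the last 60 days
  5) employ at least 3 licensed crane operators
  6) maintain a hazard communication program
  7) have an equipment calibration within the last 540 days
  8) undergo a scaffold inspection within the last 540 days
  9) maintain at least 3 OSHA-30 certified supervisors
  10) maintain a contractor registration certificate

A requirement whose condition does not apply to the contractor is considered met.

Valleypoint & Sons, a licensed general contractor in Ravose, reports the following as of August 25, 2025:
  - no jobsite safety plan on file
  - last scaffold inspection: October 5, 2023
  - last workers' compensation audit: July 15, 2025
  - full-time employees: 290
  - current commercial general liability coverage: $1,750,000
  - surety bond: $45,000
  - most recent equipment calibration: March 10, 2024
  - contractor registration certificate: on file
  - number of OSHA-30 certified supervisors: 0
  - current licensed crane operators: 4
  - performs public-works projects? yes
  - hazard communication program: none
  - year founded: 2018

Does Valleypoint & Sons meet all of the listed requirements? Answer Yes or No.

No

1. surety bond $45,000 < $55,000 → not met
2. condition 'performs public-works projects' holds; jobsite safety plan absent → not met
3. commercial general liability coverage $1,750,000 ≥ $1,500,000 → met
4. workers' compensation audit 41 days ago vs limit 60 → met
5. licensed crane operators 4 ≥ 3 → met
6. hazard communication program absent → not met
7. equipment calibration 533 days ago vs limit 540 → met
8. scaffold inspection 690 days ago vs limit 540 → not met
9. OSHA-30 certified supervisors 0 < 3 → not met
10. contractor registration certificate present → met
Not met: 1, 2, 6, 8, 9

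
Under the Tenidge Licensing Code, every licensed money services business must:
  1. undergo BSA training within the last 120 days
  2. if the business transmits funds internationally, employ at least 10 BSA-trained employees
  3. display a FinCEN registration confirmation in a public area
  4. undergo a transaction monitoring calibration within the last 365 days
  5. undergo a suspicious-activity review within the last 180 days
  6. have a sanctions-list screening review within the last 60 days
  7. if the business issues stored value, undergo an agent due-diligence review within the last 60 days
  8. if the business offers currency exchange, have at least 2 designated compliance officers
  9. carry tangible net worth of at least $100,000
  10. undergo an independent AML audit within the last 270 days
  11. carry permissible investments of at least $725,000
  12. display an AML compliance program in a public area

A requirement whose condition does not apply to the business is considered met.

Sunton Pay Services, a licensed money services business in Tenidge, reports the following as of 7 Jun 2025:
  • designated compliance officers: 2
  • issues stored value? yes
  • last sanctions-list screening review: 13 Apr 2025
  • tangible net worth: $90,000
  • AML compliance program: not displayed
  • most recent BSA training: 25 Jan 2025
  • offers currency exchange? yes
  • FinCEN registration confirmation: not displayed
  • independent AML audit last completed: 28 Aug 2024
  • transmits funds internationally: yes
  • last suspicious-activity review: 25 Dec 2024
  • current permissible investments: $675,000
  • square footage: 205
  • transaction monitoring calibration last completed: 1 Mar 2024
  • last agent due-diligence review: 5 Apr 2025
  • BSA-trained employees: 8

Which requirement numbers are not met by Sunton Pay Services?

1, 2, 3, 4, 7, 9, 10, 11, 12

1. BSA training 133 days ago vs limit 120 → not met
2. condition 'transmits funds internationally' holds; BSA-trained employees 8 < 10 → not met
3. FinCEN registration confirmation absent → not met
4. transaction monitoring calibration 463 days ago vs limit 365 → not met
5. suspicious-activity review 164 days ago vs limit 180 → met
6. sanctions-list screening review 55 days ago vs limit 60 → met
7. condition 'issues stored value' holds; agent due-diligence review 63 days ago vs limit 60 → not met
8. condition 'offers currency exchange' holds; designated compliance officers 2 ≥ 2 → met
9. tangible net worth $90,000 < $100,000 → not met
10. independent AML audit 283 days ago vs limit 270 → not met
11. permissible investments $675,000 < $725,000 → not met
12. AML compliance program absent → not met
Not met: 1, 2, 3, 4, 7, 9, 10, 11, 12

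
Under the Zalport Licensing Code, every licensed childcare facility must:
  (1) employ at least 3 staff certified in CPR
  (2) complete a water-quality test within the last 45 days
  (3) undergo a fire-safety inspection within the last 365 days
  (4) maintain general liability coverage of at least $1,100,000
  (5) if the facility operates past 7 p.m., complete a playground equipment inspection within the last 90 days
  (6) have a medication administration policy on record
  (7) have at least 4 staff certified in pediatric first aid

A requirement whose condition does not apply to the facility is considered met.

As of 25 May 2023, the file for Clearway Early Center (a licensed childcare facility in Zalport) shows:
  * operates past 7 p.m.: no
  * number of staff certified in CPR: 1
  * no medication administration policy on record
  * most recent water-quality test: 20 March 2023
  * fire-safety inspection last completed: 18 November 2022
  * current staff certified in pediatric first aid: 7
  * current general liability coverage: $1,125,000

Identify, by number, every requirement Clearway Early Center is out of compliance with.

1. staff certified in CPR 1 < 3 → not met
2. water-quality test 66 days ago vs limit 45 → not met
3. fire-safety inspection 188 days ago vs limit 365 → met
4. general liability coverage $1,125,000 ≥ $1,100,000 → met
5. condition 'operates past 7 p.m.' does not hold → requirement n/a → met
6. medication administration policy absent → not met
7. staff certified in pediatric first aid 7 ≥ 4 → met
Not met: 1, 2, 6

1, 2, 6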